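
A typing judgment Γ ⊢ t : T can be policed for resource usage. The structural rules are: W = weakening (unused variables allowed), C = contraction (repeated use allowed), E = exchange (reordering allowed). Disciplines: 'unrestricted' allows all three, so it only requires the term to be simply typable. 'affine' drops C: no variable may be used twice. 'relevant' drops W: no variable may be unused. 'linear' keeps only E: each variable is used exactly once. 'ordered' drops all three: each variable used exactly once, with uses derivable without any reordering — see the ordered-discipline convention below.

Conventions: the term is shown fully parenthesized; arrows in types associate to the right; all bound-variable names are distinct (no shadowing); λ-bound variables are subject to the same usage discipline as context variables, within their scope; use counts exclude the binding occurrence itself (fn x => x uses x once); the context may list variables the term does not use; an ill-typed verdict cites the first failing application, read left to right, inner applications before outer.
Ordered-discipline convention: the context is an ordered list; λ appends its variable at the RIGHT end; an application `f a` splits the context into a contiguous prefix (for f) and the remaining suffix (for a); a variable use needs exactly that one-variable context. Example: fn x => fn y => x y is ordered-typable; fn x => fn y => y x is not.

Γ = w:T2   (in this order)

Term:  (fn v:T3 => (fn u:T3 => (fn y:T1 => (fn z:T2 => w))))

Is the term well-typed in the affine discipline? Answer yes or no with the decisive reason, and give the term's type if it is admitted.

yes — w, v, u, y, z: no repeats, contraction unneeded; term : T3 -> T3 -> T1 -> T2 -> T2
use counts: w: 1×, v (λ-bound): 0×, u (λ-bound): 0×, y (λ-bound): 0×, z (λ-bound): 0×
order of uses: w
typing: well-typed — term : T3 -> T3 -> T1 -> T2 -> T2
summary: ordered ✗ | linear ✗ | affine ✓ | relevant ✗ | unrestricted ✓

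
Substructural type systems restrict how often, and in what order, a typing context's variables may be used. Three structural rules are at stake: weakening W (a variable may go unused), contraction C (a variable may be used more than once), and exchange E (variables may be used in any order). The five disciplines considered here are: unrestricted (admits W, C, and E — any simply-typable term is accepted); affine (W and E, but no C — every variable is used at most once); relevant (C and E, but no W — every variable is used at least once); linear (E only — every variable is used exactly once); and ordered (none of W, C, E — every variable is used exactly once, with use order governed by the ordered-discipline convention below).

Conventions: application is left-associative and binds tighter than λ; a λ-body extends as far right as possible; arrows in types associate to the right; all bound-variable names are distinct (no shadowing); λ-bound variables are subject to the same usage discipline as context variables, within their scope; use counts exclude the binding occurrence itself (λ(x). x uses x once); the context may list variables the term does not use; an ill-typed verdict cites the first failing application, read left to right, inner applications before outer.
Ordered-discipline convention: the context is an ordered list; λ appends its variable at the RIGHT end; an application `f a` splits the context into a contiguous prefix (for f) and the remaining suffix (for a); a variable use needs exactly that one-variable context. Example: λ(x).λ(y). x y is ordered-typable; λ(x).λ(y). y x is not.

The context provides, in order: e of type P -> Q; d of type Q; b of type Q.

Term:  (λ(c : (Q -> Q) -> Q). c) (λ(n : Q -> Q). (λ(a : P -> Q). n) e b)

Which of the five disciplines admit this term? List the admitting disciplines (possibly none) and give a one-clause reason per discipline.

admitting disciplines: affine, unrestricted
use counts: e ×1, d ×0, b ×1, c (λ-bound) ×1, n (λ-bound) ×1, a (λ-bound) ×0
use order (left to right): c, n, e, b
typing: well-typed — term : (Q -> Q) -> Q
ordered: ✗ — needs weakening: d, a unused
linear: ✗ — needs weakening: d, a unused
affine: ✓ — no duplicate uses among e, d, b, c, n, a
relevant: ✗ — needs weakening: d, a unused
unrestricted: ✓ — simply typable at (Q -> Q) -> Q; W, C, E all held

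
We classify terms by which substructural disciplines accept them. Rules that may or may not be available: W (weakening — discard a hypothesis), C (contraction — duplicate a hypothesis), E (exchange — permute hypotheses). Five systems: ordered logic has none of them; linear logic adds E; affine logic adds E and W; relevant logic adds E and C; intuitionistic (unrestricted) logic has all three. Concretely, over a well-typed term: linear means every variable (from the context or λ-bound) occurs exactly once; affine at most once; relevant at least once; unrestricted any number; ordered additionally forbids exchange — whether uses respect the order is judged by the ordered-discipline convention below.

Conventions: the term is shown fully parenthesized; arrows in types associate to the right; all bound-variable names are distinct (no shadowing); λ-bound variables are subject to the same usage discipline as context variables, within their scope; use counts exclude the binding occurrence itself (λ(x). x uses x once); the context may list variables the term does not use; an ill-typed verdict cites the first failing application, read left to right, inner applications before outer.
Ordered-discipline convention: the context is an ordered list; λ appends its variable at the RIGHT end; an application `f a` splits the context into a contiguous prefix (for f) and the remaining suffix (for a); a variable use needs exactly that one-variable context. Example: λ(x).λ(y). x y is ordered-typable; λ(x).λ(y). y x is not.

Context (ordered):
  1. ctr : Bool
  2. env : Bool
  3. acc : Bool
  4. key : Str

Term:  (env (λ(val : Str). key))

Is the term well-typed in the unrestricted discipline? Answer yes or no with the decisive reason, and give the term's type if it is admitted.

no — a type mismatch blocks all five
use counts: ctr: 0; env: 1; acc: 0; key: 1; val (bound): 0
uses in reading order: env, key
typing: ill-typed: non-arrow in function slot: Bool
summary: ordered ✗ | linear ✗ | affine ✗ | relevant ✗ | unrestricted ✗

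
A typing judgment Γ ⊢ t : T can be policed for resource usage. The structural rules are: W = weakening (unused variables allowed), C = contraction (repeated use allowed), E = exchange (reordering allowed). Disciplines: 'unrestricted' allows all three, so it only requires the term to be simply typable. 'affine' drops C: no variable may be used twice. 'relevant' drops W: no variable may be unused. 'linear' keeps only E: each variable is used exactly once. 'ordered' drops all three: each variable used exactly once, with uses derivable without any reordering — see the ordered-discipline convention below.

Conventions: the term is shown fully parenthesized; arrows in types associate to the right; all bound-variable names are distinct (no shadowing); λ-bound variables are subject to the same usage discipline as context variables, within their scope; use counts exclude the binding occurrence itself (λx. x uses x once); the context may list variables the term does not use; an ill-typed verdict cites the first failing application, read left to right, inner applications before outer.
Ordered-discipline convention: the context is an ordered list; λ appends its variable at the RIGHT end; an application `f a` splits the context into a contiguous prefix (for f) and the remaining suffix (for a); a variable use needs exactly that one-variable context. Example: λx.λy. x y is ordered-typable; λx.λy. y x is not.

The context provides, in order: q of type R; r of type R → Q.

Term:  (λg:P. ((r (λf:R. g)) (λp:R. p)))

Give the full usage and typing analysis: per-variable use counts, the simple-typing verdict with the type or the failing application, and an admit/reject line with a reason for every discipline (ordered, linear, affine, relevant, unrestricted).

use counts: q ×0; r ×1; g [bound] ×1; f [bound] ×0; p [bound] ×1
use order (left to right): r, g, p
typing: ill-typed: an application expects R but receives R → P
ordered ✗ (not simply typable)
linear ✗ (fails simple typing)
affine ✗ (a type mismatch blocks all five)
relevant ✗ (the type mismatch rejects it)
unrestricted ✗ (not simply typable)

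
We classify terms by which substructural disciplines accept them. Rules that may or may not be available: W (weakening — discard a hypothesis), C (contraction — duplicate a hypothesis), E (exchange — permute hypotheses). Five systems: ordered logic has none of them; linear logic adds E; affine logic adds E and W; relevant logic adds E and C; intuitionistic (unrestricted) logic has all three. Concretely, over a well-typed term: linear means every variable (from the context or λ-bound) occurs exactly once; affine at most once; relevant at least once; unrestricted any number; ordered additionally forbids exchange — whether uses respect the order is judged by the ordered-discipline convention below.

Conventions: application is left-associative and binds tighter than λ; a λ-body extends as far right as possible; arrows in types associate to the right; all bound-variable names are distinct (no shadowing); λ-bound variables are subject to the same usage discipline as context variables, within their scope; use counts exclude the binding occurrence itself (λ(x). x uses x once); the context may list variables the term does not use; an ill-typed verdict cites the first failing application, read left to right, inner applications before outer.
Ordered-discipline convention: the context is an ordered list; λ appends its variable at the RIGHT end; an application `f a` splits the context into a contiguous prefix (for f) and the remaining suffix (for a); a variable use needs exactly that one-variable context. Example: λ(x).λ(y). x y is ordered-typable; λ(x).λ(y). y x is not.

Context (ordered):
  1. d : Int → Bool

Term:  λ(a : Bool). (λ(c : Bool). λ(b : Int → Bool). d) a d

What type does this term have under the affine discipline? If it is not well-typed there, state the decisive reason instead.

not well-typed under affine — d ×2 used more than once (contraction)
use counts: d=2, a [bound]=1, c [bound]=0, b [bound]=0
left-to-right use order: d, a, d
typing: ✓ — Bool → Int → Bool
summary: ordered ✗, linear ✗, affine ✗, relevant ✗, unrestricted ✓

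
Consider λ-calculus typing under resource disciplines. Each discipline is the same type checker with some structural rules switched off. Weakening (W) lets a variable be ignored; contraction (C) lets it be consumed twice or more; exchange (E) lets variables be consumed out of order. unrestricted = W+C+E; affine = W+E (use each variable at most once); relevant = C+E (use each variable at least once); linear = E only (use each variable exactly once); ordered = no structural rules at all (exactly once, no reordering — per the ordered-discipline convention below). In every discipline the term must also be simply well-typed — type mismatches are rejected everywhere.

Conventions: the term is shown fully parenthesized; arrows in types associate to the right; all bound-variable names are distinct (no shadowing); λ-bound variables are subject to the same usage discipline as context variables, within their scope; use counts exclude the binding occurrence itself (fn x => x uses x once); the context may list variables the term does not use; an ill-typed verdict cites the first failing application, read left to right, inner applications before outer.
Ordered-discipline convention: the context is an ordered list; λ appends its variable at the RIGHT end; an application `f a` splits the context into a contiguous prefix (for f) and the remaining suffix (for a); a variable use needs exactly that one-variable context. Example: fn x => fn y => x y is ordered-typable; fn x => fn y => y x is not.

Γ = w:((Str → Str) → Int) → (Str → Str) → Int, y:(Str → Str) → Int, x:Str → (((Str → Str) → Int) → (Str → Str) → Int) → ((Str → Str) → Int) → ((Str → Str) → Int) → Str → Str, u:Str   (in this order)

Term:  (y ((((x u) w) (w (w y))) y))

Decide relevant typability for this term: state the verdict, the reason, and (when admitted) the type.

yes — at least one use each (w, y, x, u); term : Int
usage: w ×3, y ×3, x ×1, u ×1
use order (left to right): y, x, u, w, w, w, y, y
typing: well-typed — term : Int
summary: ordered ✗; linear ✗; affine ✗; relevant ✓; unrestricted ✓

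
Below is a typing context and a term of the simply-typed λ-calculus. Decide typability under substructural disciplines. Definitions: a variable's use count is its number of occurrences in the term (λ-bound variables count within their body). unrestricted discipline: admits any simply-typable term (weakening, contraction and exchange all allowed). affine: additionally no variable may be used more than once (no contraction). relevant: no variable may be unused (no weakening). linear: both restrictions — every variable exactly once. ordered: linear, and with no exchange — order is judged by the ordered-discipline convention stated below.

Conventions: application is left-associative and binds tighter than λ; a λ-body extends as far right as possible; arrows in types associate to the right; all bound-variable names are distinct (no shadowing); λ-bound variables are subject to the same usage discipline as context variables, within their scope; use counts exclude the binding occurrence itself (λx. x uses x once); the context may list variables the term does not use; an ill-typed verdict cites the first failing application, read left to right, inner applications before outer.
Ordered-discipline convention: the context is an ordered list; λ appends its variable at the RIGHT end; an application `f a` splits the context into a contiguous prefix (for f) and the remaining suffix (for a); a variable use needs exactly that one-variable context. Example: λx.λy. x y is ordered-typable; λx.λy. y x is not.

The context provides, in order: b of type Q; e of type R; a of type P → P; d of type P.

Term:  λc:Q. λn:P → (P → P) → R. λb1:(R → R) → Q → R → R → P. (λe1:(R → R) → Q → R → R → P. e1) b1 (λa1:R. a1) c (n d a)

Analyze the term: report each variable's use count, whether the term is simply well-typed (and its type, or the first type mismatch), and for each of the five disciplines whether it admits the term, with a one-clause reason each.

usage: b ×0, e ×0, a ×1, d ×1, c (bound) ×1, n (bound) ×1, b1 (bound) ×1, e1 (bound) ×1, a1 (bound) ×1
use order (left to right): e1, b1, a1, c, n, d, a
typing: the term checks, with type Q → (P → (P → P) → R) → ((R → R) → Q → R → R → P) → R → P
ordered: ✗, needs weakening: b, e unused
linear: ✗, needs weakening: b, e unused
affine: ✓, no duplicate uses among b, e, a, d, c, n, b1, e1, a1
relevant: ✗, needs weakening: b, e unused
unrestricted: ✓, simply typable at Q → (P → (P → P) → R) → ((R → R) → Q → R → R → P) → R → P; W, C, E all held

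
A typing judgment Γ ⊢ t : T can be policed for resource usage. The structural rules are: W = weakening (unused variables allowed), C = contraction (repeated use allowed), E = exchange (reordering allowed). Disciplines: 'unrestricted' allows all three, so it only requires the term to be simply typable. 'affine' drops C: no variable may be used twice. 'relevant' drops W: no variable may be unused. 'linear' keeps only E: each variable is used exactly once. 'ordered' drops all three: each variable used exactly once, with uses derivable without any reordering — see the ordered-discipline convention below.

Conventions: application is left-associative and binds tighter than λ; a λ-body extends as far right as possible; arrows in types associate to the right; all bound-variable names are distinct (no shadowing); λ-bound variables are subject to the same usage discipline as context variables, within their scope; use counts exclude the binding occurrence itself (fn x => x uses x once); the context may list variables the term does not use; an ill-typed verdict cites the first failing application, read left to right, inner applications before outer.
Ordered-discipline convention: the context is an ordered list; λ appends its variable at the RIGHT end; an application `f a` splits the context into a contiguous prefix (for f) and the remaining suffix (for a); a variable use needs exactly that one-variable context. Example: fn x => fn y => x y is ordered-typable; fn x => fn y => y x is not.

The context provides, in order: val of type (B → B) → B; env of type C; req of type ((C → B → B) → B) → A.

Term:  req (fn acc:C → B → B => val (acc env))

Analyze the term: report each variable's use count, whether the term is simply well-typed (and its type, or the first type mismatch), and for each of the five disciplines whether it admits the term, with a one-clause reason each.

use counts: val: 1; env: 1; req: 1; acc (λ-bound): 1
use order (left to right): req, val, acc, env
typing: well-typed at A
ordered: ✗, use order req, val, acc, env needs exchange
linear: ✓, single use per variable (val, env, req, acc)
affine: ✓, at most one use each (val, env, req, acc)
relevant: ✓, none of val, env, req, acc goes unused
unrestricted: ✓, well-typed at A; no restrictions here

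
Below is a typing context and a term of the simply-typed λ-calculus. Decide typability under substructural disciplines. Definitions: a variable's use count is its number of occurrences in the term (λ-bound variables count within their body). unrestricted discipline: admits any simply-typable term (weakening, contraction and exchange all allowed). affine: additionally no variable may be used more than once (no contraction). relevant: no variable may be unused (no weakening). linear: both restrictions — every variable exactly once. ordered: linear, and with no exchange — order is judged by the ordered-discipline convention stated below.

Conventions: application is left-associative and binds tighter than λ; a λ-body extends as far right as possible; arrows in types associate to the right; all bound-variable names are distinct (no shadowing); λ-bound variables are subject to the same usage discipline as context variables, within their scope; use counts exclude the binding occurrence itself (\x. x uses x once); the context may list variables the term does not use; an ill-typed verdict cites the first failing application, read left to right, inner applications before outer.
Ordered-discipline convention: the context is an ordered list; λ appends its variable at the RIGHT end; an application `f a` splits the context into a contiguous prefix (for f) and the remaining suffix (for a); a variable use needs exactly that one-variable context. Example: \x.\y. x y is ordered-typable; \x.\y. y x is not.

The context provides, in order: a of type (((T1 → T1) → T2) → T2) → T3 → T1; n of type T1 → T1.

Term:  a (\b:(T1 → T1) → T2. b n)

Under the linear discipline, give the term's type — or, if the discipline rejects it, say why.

term : T3 → T1
counts: a=1; n=1; b (bound)=1
use order (left to right): a, b, n
typing: well-typed at T3 → T1
summary: ordered ✗ · linear ✓ · affine ✓ · relevant ✓ · unrestricted ✓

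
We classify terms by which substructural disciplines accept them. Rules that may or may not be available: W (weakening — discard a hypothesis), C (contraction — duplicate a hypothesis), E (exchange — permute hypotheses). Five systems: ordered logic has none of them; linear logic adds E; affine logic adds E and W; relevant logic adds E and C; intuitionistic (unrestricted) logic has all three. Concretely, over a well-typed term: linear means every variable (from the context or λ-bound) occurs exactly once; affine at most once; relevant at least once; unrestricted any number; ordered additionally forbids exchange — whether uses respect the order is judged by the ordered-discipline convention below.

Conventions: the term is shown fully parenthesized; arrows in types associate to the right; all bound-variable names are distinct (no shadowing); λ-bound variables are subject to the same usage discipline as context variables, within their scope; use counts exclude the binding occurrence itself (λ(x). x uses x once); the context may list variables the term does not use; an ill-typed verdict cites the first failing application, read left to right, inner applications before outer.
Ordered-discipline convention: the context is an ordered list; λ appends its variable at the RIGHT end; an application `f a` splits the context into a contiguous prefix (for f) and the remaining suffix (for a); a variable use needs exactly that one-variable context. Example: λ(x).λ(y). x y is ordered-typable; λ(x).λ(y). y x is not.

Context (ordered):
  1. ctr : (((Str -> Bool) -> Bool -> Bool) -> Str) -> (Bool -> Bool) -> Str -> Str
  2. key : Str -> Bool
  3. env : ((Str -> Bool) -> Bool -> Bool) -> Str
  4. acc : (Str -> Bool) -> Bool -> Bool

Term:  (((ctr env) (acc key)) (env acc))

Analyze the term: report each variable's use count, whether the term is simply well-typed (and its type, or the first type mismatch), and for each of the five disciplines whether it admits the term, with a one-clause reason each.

usage: ctr ×1; key ×1; env ×2; acc ×2
use order (left to right): ctr, env, acc, key, env, acc
typing: well-typed — term : Str
ordered: ✗, needs contraction — env ×2, acc ×2
linear: ✗, needs contraction — env ×2, acc ×2
affine: ✗, needs contraction — env ×2, acc ×2
relevant: ✓, none of ctr, key, env, acc goes unused
unrestricted: ✓, type-checks (Str) and nothing is barred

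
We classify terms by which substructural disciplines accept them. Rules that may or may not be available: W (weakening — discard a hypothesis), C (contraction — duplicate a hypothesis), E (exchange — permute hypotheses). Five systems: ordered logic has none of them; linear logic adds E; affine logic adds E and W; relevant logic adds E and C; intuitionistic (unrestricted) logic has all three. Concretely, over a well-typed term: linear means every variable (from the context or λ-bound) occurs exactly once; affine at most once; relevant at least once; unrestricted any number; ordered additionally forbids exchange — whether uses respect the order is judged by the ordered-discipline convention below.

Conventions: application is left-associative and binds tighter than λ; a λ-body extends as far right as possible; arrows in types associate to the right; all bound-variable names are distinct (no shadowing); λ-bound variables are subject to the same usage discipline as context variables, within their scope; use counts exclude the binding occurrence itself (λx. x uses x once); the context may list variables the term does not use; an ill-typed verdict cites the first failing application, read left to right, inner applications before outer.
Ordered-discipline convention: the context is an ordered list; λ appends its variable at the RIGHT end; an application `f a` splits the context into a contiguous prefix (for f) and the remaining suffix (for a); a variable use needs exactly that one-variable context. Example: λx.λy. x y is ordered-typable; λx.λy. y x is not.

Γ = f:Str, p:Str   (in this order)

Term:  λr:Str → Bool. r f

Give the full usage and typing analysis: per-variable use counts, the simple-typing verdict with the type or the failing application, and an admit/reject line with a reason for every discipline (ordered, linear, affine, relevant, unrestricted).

counts: f ×1; p ×0; r (bound) ×1
uses in reading order: r, f
typing: well-typed at (Str → Bool) → Bool
ordered ✗ (p left unused)
linear ✗ (p left unused)
affine ✓ (f, p, r: no repeats, contraction unneeded)
relevant ✗ (p left unused)
unrestricted ✓ (type-checks ((Str → Bool) → Bool) and nothing is barred)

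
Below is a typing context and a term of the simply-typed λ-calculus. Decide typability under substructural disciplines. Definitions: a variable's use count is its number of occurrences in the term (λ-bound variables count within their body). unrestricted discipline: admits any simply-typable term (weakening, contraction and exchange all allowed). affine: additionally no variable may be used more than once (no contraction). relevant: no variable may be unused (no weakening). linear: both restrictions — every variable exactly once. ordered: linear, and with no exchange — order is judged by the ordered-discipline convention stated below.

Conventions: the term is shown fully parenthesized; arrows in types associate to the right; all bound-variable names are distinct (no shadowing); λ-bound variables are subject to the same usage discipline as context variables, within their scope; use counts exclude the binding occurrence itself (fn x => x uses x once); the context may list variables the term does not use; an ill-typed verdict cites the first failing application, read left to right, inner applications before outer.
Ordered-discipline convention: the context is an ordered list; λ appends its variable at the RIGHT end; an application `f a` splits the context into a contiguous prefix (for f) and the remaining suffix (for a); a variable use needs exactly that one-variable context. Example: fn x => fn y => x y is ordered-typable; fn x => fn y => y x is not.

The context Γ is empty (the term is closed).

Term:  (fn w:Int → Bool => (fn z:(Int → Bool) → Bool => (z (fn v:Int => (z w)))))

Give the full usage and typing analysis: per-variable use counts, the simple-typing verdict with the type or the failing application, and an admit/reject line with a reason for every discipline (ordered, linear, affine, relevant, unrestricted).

variable uses: w (bound) ×1; z (bound) ×2; v (bound) ×0
order of uses: z, z, w
typing: ✓ — (Int → Bool) → ((Int → Bool) → Bool) → Bool
ordered: ✗, repeated use of z ×2; v left unused
linear: ✗, repeated use of z ×2; v left unused
affine: ✗, repeated use of z ×2
relevant: ✗, v left unused
unrestricted: ✓, typability at (Int → Bool) → ((Int → Bool) → Bool) → Bool is all that's needed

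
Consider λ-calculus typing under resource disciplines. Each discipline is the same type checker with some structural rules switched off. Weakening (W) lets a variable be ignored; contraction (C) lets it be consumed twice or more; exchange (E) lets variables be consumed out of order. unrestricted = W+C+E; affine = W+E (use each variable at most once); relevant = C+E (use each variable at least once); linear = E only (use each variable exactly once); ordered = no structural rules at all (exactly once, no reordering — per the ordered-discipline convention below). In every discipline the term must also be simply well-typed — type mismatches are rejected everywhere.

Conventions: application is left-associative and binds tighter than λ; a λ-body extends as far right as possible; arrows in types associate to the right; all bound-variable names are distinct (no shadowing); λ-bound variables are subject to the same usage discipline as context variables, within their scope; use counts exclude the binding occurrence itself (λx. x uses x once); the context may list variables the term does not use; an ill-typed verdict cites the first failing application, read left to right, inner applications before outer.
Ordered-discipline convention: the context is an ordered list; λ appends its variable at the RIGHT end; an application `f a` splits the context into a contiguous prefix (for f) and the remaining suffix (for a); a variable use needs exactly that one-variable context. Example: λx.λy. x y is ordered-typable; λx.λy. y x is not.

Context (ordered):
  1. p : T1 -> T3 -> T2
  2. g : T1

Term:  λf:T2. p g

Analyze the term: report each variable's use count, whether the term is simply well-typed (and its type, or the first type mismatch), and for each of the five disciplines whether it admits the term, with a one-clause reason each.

use counts: p: 1; g: 1; f [bound]: 0
order of uses: p, g
typing: the term checks, with type T2 -> T3 -> T2
ordered: ✗, f left unused
linear: ✗, f left unused
affine: ✓, none of p, g, f used more than once
relevant: ✗, f left unused
unrestricted: ✓, simply typable at T2 -> T3 -> T2; W, C, E all held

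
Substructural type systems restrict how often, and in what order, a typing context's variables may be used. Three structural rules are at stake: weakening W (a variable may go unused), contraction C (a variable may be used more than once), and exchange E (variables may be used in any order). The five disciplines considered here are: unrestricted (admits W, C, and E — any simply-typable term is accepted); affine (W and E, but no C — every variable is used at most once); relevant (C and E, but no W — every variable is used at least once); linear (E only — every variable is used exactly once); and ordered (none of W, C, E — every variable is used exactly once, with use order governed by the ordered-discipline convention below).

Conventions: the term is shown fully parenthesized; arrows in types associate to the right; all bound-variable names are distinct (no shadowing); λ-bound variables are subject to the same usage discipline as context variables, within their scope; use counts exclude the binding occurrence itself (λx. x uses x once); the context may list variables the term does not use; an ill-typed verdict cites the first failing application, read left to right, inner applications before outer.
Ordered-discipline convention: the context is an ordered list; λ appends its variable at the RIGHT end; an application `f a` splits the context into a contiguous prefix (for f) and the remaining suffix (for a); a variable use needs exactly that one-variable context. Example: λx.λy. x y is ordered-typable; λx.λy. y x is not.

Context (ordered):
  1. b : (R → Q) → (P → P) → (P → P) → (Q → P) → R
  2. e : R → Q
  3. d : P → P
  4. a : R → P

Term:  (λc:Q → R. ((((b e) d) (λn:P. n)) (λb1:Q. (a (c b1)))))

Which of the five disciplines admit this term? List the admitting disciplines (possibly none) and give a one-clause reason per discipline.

admitted by: ordered, linear, affine, relevant, unrestricted
usage: b ×1; e ×1; d ×1; a ×1; c (bound) ×1; n (bound) ×1; b1 (bound) ×1
order of uses: b, e, d, n, a, c, b1
typing: ✓ — (Q → R) → R
ordered ✓ (single-use (b, e, d, a, c, n, b1), ordered derivation ok)
linear ✓ (b, e, d, a, c, n, b1: one use apiece)
affine ✓ (at most one use each (b, e, d, a, c, n, b1))
relevant ✓ (b, e, d, a, c, n, b1: all used, weakening unneeded)
unrestricted ✓ (well-typed at (Q → R) → R; no restrictions here)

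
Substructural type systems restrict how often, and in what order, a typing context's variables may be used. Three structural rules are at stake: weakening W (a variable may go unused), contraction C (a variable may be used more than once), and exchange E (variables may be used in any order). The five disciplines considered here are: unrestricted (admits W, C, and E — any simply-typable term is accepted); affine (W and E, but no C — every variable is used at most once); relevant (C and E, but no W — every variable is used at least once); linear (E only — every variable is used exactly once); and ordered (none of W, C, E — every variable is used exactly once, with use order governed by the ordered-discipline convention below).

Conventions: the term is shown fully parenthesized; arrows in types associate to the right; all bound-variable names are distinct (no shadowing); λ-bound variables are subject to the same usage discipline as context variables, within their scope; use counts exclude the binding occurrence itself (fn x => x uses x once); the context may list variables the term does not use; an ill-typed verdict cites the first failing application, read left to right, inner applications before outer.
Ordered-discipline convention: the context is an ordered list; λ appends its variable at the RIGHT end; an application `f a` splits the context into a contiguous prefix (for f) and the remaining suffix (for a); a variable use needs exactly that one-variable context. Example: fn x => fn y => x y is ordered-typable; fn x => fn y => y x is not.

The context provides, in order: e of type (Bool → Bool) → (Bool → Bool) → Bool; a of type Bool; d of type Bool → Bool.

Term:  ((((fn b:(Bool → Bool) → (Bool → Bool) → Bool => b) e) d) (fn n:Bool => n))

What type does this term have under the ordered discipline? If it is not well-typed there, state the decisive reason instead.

not well-typed under ordered — needs weakening: a unused
use counts: e ×1, a ×0, d ×1, b (bound) ×1, n (bound) ×1
order of uses: b, e, d, n
typing: ✓ — Bool
across the five disciplines: ordered ✗ · linear ✗ · affine ✓ · relevant ✗ · unrestricted ✓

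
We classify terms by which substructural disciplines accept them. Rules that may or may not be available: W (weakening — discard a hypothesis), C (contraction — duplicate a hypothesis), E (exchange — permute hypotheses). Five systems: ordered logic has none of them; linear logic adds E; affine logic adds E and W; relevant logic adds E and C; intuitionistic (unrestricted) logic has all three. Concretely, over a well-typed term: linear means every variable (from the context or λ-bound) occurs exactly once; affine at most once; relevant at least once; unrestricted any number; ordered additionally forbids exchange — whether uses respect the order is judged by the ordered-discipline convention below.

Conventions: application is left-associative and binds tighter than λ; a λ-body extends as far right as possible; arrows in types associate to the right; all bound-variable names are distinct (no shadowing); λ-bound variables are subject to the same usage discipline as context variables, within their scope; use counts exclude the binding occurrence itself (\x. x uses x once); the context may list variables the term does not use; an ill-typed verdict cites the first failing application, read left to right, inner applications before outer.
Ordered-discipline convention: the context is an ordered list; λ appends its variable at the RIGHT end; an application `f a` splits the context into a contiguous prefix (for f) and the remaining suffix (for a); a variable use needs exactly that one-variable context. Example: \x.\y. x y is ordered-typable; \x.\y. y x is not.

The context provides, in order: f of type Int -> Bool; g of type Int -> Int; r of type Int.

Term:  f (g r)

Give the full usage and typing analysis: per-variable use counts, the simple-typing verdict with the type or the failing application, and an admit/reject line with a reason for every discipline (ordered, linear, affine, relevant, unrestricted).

usage: f: 1, g: 1, r: 1
use order (left to right): f, g, r
typing: ✓ — Bool
ordered ✓ (f, g, r: once each, no exchange needed)
linear ✓ (each of f, g, r used exactly once)
affine ✓ (at most one use each (f, g, r))
relevant ✓ (at least one use each (f, g, r))
unrestricted ✓ (type-checks (Bool) and nothing is barred)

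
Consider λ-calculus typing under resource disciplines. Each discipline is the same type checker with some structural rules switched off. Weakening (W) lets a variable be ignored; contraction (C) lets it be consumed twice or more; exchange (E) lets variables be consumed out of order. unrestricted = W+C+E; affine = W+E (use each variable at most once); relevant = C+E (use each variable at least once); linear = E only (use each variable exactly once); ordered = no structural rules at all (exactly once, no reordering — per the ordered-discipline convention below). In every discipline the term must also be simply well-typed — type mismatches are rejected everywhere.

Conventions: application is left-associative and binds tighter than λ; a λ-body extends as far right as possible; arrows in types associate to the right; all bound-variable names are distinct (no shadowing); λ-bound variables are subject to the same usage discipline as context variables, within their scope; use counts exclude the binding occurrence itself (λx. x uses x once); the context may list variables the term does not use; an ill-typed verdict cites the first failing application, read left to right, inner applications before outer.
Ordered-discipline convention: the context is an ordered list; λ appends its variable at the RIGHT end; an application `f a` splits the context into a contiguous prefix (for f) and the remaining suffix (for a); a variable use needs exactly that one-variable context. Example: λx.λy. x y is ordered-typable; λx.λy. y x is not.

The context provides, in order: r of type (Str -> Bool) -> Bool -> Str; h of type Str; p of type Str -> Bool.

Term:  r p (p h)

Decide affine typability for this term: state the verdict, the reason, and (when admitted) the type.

no — uses contraction: p ×2
usage: r: 1×; h: 1×; p: 2×
left-to-right use order: r, p, p, h
typing: ✓ — Str
across the five disciplines: ordered ✗; linear ✗; affine ✗; relevant ✓; unrestricted ✓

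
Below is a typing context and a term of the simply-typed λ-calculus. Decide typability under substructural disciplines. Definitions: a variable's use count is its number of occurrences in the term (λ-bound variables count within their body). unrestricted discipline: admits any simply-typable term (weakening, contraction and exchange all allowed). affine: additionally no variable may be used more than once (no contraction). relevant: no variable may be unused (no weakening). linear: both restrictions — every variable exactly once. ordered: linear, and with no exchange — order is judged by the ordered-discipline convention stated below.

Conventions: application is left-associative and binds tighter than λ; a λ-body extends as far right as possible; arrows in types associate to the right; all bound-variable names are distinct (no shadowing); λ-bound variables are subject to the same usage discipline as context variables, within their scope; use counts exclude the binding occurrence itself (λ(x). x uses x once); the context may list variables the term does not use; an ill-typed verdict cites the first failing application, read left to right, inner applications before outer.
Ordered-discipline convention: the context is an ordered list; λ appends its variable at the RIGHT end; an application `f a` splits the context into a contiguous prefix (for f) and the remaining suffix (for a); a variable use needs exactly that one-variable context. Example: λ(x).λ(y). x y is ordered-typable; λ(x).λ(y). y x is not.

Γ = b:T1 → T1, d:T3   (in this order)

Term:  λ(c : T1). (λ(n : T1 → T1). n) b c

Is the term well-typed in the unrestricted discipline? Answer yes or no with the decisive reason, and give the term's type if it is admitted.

yes — well-typed at T1 → T1; no restrictions here; term : T1 → T1
variable uses: b: 1; d: 0; c (bound): 1; n (bound): 1
left-to-right use order: n, b, c
typing: the term checks, with type T1 → T1
summary: ordered ✗ | linear ✗ | affine ✓ | relevant ✗ | unrestricted ✓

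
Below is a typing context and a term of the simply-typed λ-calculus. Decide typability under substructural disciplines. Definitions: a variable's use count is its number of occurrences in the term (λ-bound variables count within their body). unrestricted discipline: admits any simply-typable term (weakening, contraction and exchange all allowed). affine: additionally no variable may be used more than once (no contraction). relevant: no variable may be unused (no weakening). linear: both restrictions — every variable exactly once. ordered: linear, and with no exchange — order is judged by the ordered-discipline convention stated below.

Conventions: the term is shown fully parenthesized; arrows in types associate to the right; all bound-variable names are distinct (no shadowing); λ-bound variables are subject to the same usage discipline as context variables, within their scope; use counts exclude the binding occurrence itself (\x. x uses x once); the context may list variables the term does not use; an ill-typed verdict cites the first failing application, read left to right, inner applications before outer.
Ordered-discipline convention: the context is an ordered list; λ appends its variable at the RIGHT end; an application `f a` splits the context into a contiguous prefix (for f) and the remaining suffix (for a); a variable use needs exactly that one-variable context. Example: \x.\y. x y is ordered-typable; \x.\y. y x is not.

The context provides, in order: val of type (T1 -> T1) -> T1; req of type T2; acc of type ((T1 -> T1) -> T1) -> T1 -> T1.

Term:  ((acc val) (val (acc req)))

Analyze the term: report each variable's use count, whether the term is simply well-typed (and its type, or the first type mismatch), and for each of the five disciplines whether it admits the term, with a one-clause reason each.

variable uses: val=2; req=1; acc=2
uses in reading order: acc, val, val, acc, req
typing: ill-typed: argument of type T2 where (T1 -> T1) -> T1 is required
ordered ✗ (the type mismatch rejects it)
linear ✗ (not simply typable)
affine ✗ (fails simple typing)
relevant ✗ (a type mismatch blocks all five)
unrestricted ✗ (the type mismatch rejects it)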